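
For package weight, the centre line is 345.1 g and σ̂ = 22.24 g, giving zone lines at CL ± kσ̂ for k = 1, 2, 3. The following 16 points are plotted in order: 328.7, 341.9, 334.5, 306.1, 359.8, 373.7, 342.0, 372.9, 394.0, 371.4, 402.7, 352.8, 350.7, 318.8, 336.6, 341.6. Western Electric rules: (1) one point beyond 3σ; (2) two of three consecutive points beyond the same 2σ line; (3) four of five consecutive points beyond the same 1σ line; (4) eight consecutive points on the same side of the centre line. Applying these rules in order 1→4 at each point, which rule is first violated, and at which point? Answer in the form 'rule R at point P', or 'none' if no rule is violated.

Zone of each point (C = within 1σ̂, B = 1σ̂–2σ̂, A = 2σ̂–3σ̂, * = beyond 3σ̂; sign = side of CL): 1:-C, 2:-C, 3:-C, 4:-B, 5:+C, 6:+B, 7:-C, 8:+B, 9:+A, 10:+B, 11:+A, 12:+C, 13:+C, 14:-B, 15:-C, 16:-C
Rule 3 (four of five consecutive points beyond the same 1σ limit) is satisfied at point 10.

rule 3 at point 10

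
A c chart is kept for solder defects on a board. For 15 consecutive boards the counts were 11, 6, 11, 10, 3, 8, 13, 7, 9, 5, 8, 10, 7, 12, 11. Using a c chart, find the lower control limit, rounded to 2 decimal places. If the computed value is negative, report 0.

c̄ = (11 + 6 + 11 + 10 + 3 + 8 + 13 + 7 + 9 + 5 + 8 + 10 + 7 + 12 + 11) / 15 = 131 / 15 = 8.7333
LCL = c̄ − 3√c̄ = 8.7333 − 3 × 2.9552 = -0.1323 → 0 (cannot be negative)

0.00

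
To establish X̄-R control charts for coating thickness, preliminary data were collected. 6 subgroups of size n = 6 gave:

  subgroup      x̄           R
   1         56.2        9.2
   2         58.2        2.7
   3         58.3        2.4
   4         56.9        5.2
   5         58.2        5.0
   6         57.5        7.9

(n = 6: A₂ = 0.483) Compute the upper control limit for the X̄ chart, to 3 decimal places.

60.158

X̄̄ = (56.2 + 58.2 + 58.3 + 56.9 + 58.2 + 57.5) / 6 = 345.3000 / 6 = 57.5500
R̄ = (9.2 + 2.7 + 2.4 + 5.2 + 5.0 + 7.9) / 6 = 32.4000 / 6 = 5.4000
UCL = X̄̄ + A₂·R̄ = 57.5500 + 0.483 × 5.4000 = 60.1582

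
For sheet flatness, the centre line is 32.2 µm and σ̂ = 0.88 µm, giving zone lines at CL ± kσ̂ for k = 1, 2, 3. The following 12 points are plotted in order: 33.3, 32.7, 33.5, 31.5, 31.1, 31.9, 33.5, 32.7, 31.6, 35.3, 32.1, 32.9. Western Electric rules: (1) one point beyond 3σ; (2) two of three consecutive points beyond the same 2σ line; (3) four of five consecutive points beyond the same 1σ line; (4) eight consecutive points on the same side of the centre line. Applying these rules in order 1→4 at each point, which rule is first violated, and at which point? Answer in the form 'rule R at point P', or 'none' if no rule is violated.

Zone of each point (C = within 1σ̂, B = 1σ̂–2σ̂, A = 2σ̂–3σ̂, * = beyond 3σ̂; sign = side of CL): 1:+B, 2:+C, 3:+B, 4:-C, 5:-B, 6:-C, 7:+B, 8:+C, 9:-C, 10:+*, 11:-C, 12:+C
Rule 1 (one point beyond the 3σ limits) is satisfied at point 10.

rule 1 at point 10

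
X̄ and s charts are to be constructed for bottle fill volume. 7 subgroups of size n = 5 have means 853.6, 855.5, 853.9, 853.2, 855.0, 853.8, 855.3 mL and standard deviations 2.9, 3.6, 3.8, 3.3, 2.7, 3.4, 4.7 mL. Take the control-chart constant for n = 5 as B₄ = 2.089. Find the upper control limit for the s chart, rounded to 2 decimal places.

s̄ = (2.9 + 3.6 + 3.8 + 3.3 + 2.7 + 3.4 + 4.7) / 7 = 3.4857
UCL_s = B₄·s̄ = 2.089 × 3.4857 = 7.2817

7.28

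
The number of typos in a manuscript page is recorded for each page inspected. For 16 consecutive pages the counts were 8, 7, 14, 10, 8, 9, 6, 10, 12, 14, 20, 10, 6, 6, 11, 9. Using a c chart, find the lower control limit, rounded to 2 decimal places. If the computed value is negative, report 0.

c̄ = (8 + 7 + 14 + 10 + 8 + 9 + 6 + 10 + 12 + 14 + 20 + 10 + 6 + 6 + 11 + 9) / 16 = 160 / 16 = 10.0000
LCL = c̄ − 3√c̄ = 10.0000 − 3 × 3.1623 = 0.5132

0.51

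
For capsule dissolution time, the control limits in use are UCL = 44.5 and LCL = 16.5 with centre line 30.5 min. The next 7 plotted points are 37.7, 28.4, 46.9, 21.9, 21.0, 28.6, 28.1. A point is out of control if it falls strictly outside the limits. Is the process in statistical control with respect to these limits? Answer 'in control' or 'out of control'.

out of control

Compare each point to [16.5, 44.5]: sample 3 = 46.9 > UCL.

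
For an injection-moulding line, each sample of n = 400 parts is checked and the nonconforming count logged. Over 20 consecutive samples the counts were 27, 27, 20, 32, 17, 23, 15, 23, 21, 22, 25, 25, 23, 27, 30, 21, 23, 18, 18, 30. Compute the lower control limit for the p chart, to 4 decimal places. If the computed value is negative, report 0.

p̄ = Σdᵢ / (k·n) = 467 / (20 × 400) = 0.05838
LCL = p̄ − 3·√(p̄(1−p̄)/n) = 0.05838 − 3 × 0.01172 = 0.02321

0.0232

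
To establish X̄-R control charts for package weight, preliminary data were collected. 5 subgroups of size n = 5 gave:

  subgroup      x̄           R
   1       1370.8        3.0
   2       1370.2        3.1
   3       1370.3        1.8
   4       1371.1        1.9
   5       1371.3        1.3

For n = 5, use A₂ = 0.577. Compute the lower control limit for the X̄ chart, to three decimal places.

X̄̄ = (1370.8 + 1370.2 + 1370.3 + 1371.1 + 1371.3) / 5 = 6853.7000 / 5 = 1370.7400
R̄ = (3.0 + 3.1 + 1.8 + 1.9 + 1.3) / 5 = 11.1000 / 5 = 2.2200
LCL = X̄̄ − A₂·R̄ = 1370.7400 − 0.577 × 2.2200 = 1369.4591

1369.459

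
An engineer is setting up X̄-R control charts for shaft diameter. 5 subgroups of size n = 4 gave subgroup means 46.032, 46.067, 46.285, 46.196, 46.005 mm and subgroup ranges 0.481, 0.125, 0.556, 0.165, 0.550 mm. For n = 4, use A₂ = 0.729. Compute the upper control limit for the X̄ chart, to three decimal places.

46.391

X̄̄ = (46.032 + 46.067 + 46.285 + 46.196 + 46.005) / 5 = 230.5850 / 5 = 46.1170
R̄ = (0.481 + 0.125 + 0.556 + 0.165 + 0.550) / 5 = 1.8770 / 5 = 0.3754
UCL = X̄̄ + A₂·R̄ = 46.1170 + 0.729 × 0.3754 = 46.3907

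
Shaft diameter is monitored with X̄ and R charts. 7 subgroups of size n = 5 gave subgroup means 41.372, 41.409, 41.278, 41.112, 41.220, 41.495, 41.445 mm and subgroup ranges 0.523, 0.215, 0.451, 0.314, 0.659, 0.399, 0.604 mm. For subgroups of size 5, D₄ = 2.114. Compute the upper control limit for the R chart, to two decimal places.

0.96

R̄ = (0.523 + 0.215 + 0.451 + 0.314 + 0.659 + 0.399 + 0.604) / 7 = 3.1650 / 7 = 0.4521
UCL_R = D₄·R̄ = 2.114 × 0.4521 = 0.9558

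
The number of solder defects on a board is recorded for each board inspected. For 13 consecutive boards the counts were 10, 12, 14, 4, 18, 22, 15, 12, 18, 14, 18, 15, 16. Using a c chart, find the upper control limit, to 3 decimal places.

c̄ = (10 + 12 + 14 + 4 + 18 + 22 + 15 + 12 + 18 + 14 + 18 + 15 + 16) / 13 = 188 / 13 = 14.4615
UCL = c̄ + 3√c̄ = 14.4615 + 3 × √14.4615 = 14.4615 + 3 × 3.8028 = 25.8700

25.870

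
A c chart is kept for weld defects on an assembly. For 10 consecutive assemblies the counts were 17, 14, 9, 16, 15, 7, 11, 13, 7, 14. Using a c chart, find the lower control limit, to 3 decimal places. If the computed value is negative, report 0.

1.779

c̄ = (17 + 14 + 9 + 16 + 15 + 7 + 11 + 13 + 7 + 14) / 10 = 123 / 10 = 12.3000
LCL = c̄ − 3√c̄ = 12.3000 − 3 × 3.5071 = 1.7786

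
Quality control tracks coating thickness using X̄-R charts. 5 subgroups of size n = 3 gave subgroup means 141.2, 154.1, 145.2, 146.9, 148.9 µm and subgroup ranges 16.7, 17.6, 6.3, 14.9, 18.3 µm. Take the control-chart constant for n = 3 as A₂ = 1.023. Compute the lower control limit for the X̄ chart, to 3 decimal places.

132.161

X̄̄ = (141.2 + 154.1 + 145.2 + 146.9 + 148.9) / 5 = 736.3000 / 5 = 147.2600
R̄ = (16.7 + 17.6 + 6.3 + 14.9 + 18.3) / 5 = 73.8000 / 5 = 14.7600
LCL = X̄̄ − A₂·R̄ = 147.2600 − 1.023 × 14.7600 = 132.1605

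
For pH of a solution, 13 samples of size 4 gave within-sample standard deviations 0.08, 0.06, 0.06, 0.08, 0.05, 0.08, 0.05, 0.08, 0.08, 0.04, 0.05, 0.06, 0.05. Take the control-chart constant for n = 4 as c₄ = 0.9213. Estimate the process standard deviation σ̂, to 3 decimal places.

0.068

s̄ = (0.08 + 0.06 + 0.06 + 0.08 + 0.05 + 0.08 + 0.05 + 0.08 + 0.08 + 0.04 + 0.05 + 0.06 + 0.05) / 13 = 0.0631
σ̂ = s̄ / c₄ = 0.0631 / 0.9213 = 0.0685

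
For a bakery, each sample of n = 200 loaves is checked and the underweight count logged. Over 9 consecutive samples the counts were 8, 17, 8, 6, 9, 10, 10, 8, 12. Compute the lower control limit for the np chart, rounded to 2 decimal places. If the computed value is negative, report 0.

0.63

p̄ = Σdᵢ / (k·n) = 88 / (9 × 200) = 0.04889
LCL = np̄ − 3·√(np̄(1−p̄)) = 9.7778 − 3 × 3.0495 = 0.6291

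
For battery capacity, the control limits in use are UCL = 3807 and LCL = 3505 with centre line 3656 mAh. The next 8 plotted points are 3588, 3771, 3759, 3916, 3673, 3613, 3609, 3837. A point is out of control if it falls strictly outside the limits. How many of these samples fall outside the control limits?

2

Compare each point to [3505, 3807]: sample 4 = 3916 > UCL; sample 8 = 3837 > UCL.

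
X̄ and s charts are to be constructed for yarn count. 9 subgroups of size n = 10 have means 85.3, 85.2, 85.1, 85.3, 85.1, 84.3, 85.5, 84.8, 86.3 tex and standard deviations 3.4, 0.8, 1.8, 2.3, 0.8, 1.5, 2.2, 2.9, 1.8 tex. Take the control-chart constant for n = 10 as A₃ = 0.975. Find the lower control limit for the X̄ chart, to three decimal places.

X̄̄ = (85.3 + 85.2 + 85.1 + 85.3 + 85.1 + 84.3 + 85.5 + 84.8 + 86.3) / 9 = 85.2111
s̄ = (3.4 + 0.8 + 1.8 + 2.3 + 0.8 + 1.5 + 2.2 + 2.9 + 1.8) / 9 = 1.9444
LCL = X̄̄ − A₃·s̄ = 85.2111 − 0.975 × 1.9444 = 83.3153

83.315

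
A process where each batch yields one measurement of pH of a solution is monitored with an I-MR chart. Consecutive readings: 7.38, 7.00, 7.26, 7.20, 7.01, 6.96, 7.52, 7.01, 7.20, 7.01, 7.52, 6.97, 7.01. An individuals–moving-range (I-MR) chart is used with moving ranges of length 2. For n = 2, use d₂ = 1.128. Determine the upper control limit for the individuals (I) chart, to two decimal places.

X̄ = (7.38 + 7.00 + 7.26 + 7.20 + 7.01 + 6.96 + 7.52 + 7.01 + 7.20 + 7.01 + 7.52 + 6.97 + 7.01) / 13 = 7.1577
Moving ranges: 0.38, 0.26, 0.06, 0.19, 0.05, 0.56, 0.51, 0.19, 0.19, 0.51, 0.55, 0.04; M̄R̄ = 3.4900 / 12 = 0.2908
UCL = X̄ + 3·M̄R̄/d₂ = 7.1577 + 3 × 0.2908 / 1.128 = 7.9312

7.93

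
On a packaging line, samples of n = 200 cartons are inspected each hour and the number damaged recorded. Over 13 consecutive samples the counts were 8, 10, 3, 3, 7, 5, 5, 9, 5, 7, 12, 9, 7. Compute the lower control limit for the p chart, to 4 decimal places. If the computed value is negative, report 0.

0.0000

p̄ = Σdᵢ / (k·n) = 90 / (13 × 200) = 0.03462
LCL = p̄ − 3·√(p̄(1−p̄)/n) = 0.03462 − 3 × 0.01293 = -0.00416 → 0 (negative, so LCL = 0)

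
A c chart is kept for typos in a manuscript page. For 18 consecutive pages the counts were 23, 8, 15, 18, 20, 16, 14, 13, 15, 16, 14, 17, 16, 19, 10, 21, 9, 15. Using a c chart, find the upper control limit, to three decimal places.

27.311

c̄ = (23 + 8 + 15 + 18 + 20 + 16 + 14 + 13 + 15 + 16 + 14 + 17 + 16 + 19 + 10 + 21 + 9 + 15) / 18 = 279 / 18 = 15.5000
UCL = c̄ + 3√c̄ = 15.5000 + 3 × √15.5000 = 15.5000 + 3 × 3.9370 = 27.3110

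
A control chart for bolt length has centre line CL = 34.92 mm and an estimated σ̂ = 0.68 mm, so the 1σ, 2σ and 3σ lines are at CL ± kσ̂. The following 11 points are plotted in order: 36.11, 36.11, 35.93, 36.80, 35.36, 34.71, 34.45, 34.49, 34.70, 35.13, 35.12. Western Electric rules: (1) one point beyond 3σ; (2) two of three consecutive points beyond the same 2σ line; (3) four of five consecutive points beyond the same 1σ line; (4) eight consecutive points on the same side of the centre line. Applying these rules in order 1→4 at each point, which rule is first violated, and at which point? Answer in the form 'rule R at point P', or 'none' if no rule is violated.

Zone of each point (C = within 1σ̂, B = 1σ̂–2σ̂, A = 2σ̂–3σ̂, * = beyond 3σ̂; sign = side of CL): 1:+B, 2:+B, 3:+B, 4:+A, 5:+C, 6:-C, 7:-C, 8:-C, 9:-C, 10:+C, 11:+C
Rule 3 (four of five consecutive points beyond the same 1σ limit) is satisfied at point 4.

rule 3 at point 4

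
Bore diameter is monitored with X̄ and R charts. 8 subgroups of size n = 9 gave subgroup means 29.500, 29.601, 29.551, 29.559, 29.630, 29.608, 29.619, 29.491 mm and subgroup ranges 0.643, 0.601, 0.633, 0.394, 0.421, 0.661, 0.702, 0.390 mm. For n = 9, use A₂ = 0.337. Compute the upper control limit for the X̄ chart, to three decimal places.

29.757

X̄̄ = (29.500 + 29.601 + 29.551 + 29.559 + 29.630 + 29.608 + 29.619 + 29.491) / 8 = 236.5590 / 8 = 29.5699
R̄ = (0.643 + 0.601 + 0.633 + 0.394 + 0.421 + 0.661 + 0.702 + 0.390) / 8 = 4.4450 / 8 = 0.5556
UCL = X̄̄ + A₂·R̄ = 29.5699 + 0.337 × 0.5556 = 29.7571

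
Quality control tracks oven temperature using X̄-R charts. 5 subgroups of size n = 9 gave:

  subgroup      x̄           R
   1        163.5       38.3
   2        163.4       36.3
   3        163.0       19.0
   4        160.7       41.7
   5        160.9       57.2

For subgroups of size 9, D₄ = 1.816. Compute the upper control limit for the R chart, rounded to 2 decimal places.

69.92

R̄ = (38.3 + 36.3 + 19.0 + 41.7 + 57.2) / 5 = 192.5000 / 5 = 38.5000
UCL_R = D₄·R̄ = 1.816 × 38.5000 = 69.9160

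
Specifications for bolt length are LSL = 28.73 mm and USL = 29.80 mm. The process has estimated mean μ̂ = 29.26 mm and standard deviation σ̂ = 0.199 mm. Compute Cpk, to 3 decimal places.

Cpu = (USL − μ̂) / (3σ̂) = (29.80 − 29.26) / (3 × 0.199) = 0.9045; Cpl = (μ̂ − LSL) / (3σ̂) = (29.26 − 28.73) / (3 × 0.199) = 0.8878; Cpk = min(Cpu, Cpl) = 0.8878

0.888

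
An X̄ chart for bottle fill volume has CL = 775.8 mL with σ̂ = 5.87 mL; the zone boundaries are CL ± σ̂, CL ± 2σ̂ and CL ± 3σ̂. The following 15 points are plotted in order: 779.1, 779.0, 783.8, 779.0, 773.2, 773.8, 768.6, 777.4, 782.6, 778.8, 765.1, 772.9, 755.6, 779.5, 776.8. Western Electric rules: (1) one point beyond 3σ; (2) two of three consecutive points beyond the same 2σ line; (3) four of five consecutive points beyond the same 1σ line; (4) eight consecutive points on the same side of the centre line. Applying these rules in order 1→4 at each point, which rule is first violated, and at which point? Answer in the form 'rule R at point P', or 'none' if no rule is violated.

Zone of each point (C = within 1σ̂, B = 1σ̂–2σ̂, A = 2σ̂–3σ̂, * = beyond 3σ̂; sign = side of CL): 1:+C, 2:+C, 3:+B, 4:+C, 5:-C, 6:-C, 7:-B, 8:+C, 9:+B, 10:+C, 11:-B, 12:-C, 13:-*, 14:+C, 15:+C
Rule 1 (one point beyond the 3σ limits) is satisfied at point 13.

rule 1 at point 13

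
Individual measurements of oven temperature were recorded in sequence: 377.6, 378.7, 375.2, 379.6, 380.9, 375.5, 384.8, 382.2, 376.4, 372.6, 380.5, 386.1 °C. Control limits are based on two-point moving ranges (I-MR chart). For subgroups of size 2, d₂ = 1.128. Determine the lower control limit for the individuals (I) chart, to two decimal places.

366.92

X̄ = (377.6 + 378.7 + 375.2 + 379.6 + 380.9 + 375.5 + 384.8 + 382.2 + 376.4 + 372.6 + 380.5 + 386.1) / 12 = 379.1750
Moving ranges: 1.1, 3.5, 4.4, 1.3, 5.4, 9.3, 2.6, 5.8, 3.8, 7.9, 5.6; M̄R̄ = 50.7000 / 11 = 4.6091
LCL = X̄ − 3·M̄R̄/d₂ = 379.1750 − 3 × 4.6091 / 1.128 = 366.9168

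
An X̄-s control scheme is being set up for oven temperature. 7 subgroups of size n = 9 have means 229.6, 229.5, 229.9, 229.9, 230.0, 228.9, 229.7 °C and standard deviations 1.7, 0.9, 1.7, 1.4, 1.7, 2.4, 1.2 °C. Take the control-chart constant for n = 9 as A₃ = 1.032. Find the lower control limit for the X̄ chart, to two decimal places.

X̄̄ = (229.6 + 229.5 + 229.9 + 229.9 + 230.0 + 228.9 + 229.7) / 7 = 229.6429
s̄ = (1.7 + 0.9 + 1.7 + 1.4 + 1.7 + 2.4 + 1.2) / 7 = 1.5714
LCL = X̄̄ − A₃·s̄ = 229.6429 − 1.032 × 1.5714 = 228.0211

228.02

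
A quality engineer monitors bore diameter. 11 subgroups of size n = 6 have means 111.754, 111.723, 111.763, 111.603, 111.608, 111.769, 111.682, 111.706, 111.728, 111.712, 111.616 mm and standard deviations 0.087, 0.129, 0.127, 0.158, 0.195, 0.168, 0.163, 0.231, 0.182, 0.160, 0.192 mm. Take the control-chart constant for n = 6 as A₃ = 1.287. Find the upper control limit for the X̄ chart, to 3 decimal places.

111.906

X̄̄ = (111.754 + 111.723 + 111.763 + 111.603 + 111.608 + 111.769 + 111.682 + 111.706 + 111.728 + 111.712 + 111.616) / 11 = 111.6967
s̄ = (0.087 + 0.129 + 0.127 + 0.158 + 0.195 + 0.168 + 0.163 + 0.231 + 0.182 + 0.160 + 0.192) / 11 = 0.1629
UCL = X̄̄ + A₃·s̄ = 111.6967 + 1.287 × 0.1629 = 111.9064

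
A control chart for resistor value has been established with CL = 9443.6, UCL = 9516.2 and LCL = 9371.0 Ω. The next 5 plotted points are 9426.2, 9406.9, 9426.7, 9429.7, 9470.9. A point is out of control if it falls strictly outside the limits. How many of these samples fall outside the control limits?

0

All 5 points lie within [9371.0, 9516.2].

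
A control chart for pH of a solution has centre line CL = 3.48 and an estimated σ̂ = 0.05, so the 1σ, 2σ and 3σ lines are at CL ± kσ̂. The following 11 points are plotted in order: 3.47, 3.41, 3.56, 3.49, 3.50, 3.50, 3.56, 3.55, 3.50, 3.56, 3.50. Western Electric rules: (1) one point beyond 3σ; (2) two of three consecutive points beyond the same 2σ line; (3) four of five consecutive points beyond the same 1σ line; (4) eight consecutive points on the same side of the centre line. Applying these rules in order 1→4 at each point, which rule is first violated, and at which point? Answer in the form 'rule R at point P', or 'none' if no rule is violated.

rule 4 at point 10

Zone of each point (C = within 1σ̂, B = 1σ̂–2σ̂, A = 2σ̂–3σ̂, * = beyond 3σ̂; sign = side of CL): 1:-C, 2:-B, 3:+B, 4:+C, 5:+C, 6:+C, 7:+B, 8:+B, 9:+C, 10:+B, 11:+C
Rule 4 (eight consecutive points on the same side of the centre line) is satisfied at point 10.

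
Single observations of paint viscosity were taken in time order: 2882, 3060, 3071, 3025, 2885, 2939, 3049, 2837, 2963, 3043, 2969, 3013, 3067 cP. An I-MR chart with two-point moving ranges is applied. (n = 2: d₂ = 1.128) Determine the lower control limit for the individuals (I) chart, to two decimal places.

X̄ = (2882 + 3060 + 3071 + 3025 + 2885 + 2939 + 3049 + 2837 + 2963 + 3043 + 2969 + 3013 + 3067) / 13 = 2984.8462
Moving ranges: 178, 11, 46, 140, 54, 110, 212, 126, 80, 74, 44, 54; M̄R̄ = 1129.0000 / 12 = 94.0833
LCL = X̄ − 3·M̄R̄/d₂ = 2984.8462 − 3 × 94.0833 / 1.128 = 2734.6245

2734.62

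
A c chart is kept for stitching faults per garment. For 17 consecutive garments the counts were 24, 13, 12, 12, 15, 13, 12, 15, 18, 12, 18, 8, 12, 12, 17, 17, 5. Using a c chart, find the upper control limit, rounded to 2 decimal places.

c̄ = (24 + 13 + 12 + 12 + 15 + 13 + 12 + 15 + 18 + 12 + 18 + 8 + 12 + 12 + 17 + 17 + 5) / 17 = 235 / 17 = 13.8235
UCL = c̄ + 3√c̄ = 13.8235 + 3 × √13.8235 = 13.8235 + 3 × 3.7180 = 24.9775

24.98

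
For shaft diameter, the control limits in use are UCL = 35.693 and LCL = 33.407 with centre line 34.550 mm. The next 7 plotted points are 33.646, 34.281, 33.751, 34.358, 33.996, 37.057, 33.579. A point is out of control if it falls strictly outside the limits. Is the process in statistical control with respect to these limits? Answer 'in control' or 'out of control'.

out of control

Compare each point to [33.407, 35.693]: sample 6 = 37.057 > UCL.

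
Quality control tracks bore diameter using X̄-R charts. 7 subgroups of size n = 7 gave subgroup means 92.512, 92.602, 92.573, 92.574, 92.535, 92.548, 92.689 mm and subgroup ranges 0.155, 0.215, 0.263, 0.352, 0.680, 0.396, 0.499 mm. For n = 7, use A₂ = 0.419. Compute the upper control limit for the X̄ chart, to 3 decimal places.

92.729

X̄̄ = (92.512 + 92.602 + 92.573 + 92.574 + 92.535 + 92.548 + 92.689) / 7 = 648.0330 / 7 = 92.5761
R̄ = (0.155 + 0.215 + 0.263 + 0.352 + 0.680 + 0.396 + 0.499) / 7 = 2.5600 / 7 = 0.3657
UCL = X̄̄ + A₂·R̄ = 92.5761 + 0.419 × 0.3657 = 92.7294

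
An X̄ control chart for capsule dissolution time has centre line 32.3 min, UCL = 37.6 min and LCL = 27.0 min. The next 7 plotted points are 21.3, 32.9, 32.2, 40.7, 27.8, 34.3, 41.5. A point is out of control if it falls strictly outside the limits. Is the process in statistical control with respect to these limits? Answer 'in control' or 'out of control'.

Compare each point to [27.0, 37.6]: sample 1 = 21.3 < LCL; sample 4 = 40.7 > UCL; sample 7 = 41.5 > UCL.

out of control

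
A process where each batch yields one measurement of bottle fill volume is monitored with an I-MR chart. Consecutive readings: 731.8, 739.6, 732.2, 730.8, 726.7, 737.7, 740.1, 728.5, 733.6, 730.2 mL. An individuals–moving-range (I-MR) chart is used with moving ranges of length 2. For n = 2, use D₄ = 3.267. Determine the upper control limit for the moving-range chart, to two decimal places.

19.67

Moving ranges: 7.8, 7.4, 1.4, 4.1, 11.0, 2.4, 11.6, 5.1, 3.4; M̄R̄ = 54.2000 / 9 = 6.0222
UCL_MR = D₄·M̄R̄ = 3.267 × 6.0222 = 19.6746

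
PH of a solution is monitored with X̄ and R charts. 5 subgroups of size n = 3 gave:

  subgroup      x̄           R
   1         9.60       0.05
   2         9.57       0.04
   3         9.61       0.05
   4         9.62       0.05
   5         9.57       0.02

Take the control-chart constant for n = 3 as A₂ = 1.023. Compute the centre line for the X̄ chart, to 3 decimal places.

9.594

X̄̄ = (9.60 + 9.57 + 9.61 + 9.62 + 9.57) / 5 = 47.9700 / 5 = 9.5940
CL = X̄̄ = 9.5940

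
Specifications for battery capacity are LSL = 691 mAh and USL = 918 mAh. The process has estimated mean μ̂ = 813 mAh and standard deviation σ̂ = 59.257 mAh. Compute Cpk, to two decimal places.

0.59

Cpu = (USL − μ̂) / (3σ̂) = (918 − 813) / (3 × 59.257) = 0.5906; Cpl = (μ̂ − LSL) / (3σ̂) = (813 − 691) / (3 × 59.257) = 0.6863; Cpk = min(Cpu, Cpl) = 0.5906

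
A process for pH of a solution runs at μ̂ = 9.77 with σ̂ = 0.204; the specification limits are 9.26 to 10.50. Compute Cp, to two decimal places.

1.01

Cp = (USL − LSL) / (6σ̂) = (10.50 − 9.26) / (6 × 0.204) = 1.2400 / 1.2240 = 1.0131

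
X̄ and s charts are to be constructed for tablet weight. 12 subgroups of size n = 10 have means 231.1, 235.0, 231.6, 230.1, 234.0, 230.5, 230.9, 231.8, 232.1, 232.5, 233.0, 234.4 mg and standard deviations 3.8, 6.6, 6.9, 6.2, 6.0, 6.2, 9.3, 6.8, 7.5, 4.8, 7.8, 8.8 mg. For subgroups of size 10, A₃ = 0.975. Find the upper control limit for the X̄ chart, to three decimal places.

238.807

X̄̄ = (231.1 + 235.0 + 231.6 + 230.1 + 234.0 + 230.5 + 230.9 + 231.8 + 232.1 + 232.5 + 233.0 + 234.4) / 12 = 232.2500
s̄ = (3.8 + 6.6 + 6.9 + 6.2 + 6.0 + 6.2 + 9.3 + 6.8 + 7.5 + 4.8 + 7.8 + 8.8) / 12 = 6.7250
UCL = X̄̄ + A₃·s̄ = 232.2500 + 0.975 × 6.7250 = 238.8069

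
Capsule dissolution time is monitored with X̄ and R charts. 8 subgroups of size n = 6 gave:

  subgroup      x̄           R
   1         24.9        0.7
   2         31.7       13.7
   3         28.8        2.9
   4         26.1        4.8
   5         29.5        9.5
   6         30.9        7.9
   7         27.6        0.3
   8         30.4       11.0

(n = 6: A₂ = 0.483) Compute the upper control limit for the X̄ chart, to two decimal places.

X̄̄ = (24.9 + 31.7 + 28.8 + 26.1 + 29.5 + 30.9 + 27.6 + 30.4) / 8 = 229.9000 / 8 = 28.7375
R̄ = (0.7 + 13.7 + 2.9 + 4.8 + 9.5 + 7.9 + 0.3 + 11.0) / 8 = 50.8000 / 8 = 6.3500
UCL = X̄̄ + A₂·R̄ = 28.7375 + 0.483 × 6.3500 = 31.8045

31.80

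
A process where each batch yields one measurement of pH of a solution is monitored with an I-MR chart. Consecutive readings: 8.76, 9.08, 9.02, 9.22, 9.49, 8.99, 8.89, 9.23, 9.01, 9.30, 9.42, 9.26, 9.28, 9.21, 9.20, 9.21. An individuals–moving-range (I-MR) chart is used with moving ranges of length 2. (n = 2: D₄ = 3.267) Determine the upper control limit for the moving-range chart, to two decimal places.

Moving ranges: 0.32, 0.06, 0.20, 0.27, 0.50, 0.10, 0.34, 0.22, 0.29, 0.12, 0.16, 0.02, 0.07, 0.01, 0.01; M̄R̄ = 2.6900 / 15 = 0.1793
UCL_MR = D₄·M̄R̄ = 3.267 × 0.1793 = 0.5859

0.59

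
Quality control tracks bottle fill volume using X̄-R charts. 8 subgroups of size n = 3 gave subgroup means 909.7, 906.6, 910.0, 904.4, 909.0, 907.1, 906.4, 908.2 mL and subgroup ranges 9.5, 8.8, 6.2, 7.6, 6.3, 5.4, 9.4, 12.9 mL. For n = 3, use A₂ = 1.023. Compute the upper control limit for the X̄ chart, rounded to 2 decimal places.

916.13

X̄̄ = (909.7 + 906.6 + 910.0 + 904.4 + 909.0 + 907.1 + 906.4 + 908.2) / 8 = 7261.4000 / 8 = 907.6750
R̄ = (9.5 + 8.8 + 6.2 + 7.6 + 6.3 + 5.4 + 9.4 + 12.9) / 8 = 66.1000 / 8 = 8.2625
UCL = X̄̄ + A₂·R̄ = 907.6750 + 1.023 × 8.2625 = 916.1275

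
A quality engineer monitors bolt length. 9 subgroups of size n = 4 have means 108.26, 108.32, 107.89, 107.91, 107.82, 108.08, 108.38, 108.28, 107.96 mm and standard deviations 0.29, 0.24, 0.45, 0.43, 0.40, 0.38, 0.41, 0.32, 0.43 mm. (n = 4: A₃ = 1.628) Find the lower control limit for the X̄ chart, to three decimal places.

107.494

X̄̄ = (108.26 + 108.32 + 107.89 + 107.91 + 107.82 + 108.08 + 108.38 + 108.28 + 107.96) / 9 = 108.1000
s̄ = (0.29 + 0.24 + 0.45 + 0.43 + 0.40 + 0.38 + 0.41 + 0.32 + 0.43) / 9 = 0.3722
LCL = X̄̄ − A₃·s̄ = 108.1000 − 1.628 × 0.3722 = 107.4940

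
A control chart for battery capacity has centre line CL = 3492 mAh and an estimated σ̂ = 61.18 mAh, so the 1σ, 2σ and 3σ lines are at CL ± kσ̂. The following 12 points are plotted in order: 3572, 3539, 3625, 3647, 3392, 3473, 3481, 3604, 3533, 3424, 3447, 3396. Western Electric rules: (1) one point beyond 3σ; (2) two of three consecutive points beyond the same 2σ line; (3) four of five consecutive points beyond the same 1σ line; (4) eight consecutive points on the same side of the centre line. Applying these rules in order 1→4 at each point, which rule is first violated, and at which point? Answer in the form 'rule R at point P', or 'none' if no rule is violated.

rule 2 at point 4

Zone of each point (C = within 1σ̂, B = 1σ̂–2σ̂, A = 2σ̂–3σ̂, * = beyond 3σ̂; sign = side of CL): 1:+B, 2:+C, 3:+A, 4:+A, 5:-B, 6:-C, 7:-C, 8:+B, 9:+C, 10:-B, 11:-C, 12:-B
Rule 2 (two of three consecutive points beyond the same 2σ limit) is satisfied at point 4.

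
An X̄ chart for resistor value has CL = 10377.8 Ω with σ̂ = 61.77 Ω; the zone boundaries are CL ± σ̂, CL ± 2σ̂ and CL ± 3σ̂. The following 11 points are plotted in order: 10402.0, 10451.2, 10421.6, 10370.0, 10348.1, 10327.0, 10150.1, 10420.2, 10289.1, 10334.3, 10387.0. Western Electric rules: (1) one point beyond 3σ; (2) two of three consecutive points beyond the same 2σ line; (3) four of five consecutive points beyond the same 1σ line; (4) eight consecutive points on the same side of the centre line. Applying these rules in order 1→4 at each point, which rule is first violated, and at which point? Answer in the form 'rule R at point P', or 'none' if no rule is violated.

rule 1 at point 7

Zone of each point (C = within 1σ̂, B = 1σ̂–2σ̂, A = 2σ̂–3σ̂, * = beyond 3σ̂; sign = side of CL): 1:+C, 2:+B, 3:+C, 4:-C, 5:-C, 6:-C, 7:-*, 8:+C, 9:-B, 10:-C, 11:+C
Rule 1 (one point beyond the 3σ limits) is satisfied at point 7.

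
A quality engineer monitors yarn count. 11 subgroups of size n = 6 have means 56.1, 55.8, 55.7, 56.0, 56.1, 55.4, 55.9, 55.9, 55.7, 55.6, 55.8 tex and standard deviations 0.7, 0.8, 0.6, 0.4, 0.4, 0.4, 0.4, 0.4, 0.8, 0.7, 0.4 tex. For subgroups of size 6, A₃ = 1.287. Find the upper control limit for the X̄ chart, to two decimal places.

56.52

X̄̄ = (56.1 + 55.8 + 55.7 + 56.0 + 56.1 + 55.4 + 55.9 + 55.9 + 55.7 + 55.6 + 55.8) / 11 = 55.8182
s̄ = (0.7 + 0.8 + 0.6 + 0.4 + 0.4 + 0.4 + 0.4 + 0.4 + 0.8 + 0.7 + 0.4) / 11 = 0.5455
UCL = X̄̄ + A₃·s̄ = 55.8182 + 1.287 × 0.5455 = 56.5202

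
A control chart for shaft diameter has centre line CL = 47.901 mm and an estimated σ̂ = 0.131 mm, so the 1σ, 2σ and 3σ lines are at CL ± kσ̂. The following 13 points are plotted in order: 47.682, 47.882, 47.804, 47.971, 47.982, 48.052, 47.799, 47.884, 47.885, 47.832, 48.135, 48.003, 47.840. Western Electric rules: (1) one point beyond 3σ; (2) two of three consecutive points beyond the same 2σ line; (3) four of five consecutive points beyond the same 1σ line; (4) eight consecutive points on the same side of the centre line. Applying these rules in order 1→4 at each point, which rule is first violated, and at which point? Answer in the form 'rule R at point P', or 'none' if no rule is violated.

none

Zone of each point (C = within 1σ̂, B = 1σ̂–2σ̂, A = 2σ̂–3σ̂, * = beyond 3σ̂; sign = side of CL): 1:-B, 2:-C, 3:-C, 4:+C, 5:+C, 6:+B, 7:-C, 8:-C, 9:-C, 10:-C, 11:+B, 12:+C, 13:-C
No rule fires across all 13 points.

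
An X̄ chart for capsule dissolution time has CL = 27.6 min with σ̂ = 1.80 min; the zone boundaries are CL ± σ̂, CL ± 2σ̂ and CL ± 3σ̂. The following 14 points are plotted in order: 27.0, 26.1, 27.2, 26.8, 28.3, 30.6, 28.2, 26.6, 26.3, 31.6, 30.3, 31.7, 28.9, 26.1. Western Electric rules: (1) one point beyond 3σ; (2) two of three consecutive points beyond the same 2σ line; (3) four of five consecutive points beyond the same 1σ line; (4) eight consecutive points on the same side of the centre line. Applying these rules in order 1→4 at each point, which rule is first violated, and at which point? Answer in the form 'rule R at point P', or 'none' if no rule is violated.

Zone of each point (C = within 1σ̂, B = 1σ̂–2σ̂, A = 2σ̂–3σ̂, * = beyond 3σ̂; sign = side of CL): 1:-C, 2:-C, 3:-C, 4:-C, 5:+C, 6:+B, 7:+C, 8:-C, 9:-C, 10:+A, 11:+B, 12:+A, 13:+C, 14:-C
Rule 2 (two of three consecutive points beyond the same 2σ limit) is satisfied at point 12.

rule 2 at point 12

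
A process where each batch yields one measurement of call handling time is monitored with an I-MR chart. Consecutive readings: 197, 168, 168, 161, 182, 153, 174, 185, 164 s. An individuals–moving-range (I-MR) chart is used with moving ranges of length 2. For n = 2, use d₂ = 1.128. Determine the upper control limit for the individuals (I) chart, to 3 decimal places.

218.655

X̄ = (197 + 168 + 168 + 161 + 182 + 153 + 174 + 185 + 164) / 9 = 172.4444
Moving ranges: 29, 0, 7, 21, 29, 21, 11, 21; M̄R̄ = 139.0000 / 8 = 17.3750
UCL = X̄ + 3·M̄R̄/d₂ = 172.4444 + 3 × 17.3750 / 1.128 = 218.6546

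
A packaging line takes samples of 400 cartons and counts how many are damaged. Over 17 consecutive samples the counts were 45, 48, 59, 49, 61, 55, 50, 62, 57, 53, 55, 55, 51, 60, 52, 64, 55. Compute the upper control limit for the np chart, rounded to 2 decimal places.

75.39

p̄ = Σdᵢ / (k·n) = 931 / (17 × 400) = 0.13691
UCL = np̄ + 3·√(np̄(1−p̄)) = 54.7647 + 3 × √(54.7647×0.86309) = 54.7647 + 3 × 6.8751 = 75.3900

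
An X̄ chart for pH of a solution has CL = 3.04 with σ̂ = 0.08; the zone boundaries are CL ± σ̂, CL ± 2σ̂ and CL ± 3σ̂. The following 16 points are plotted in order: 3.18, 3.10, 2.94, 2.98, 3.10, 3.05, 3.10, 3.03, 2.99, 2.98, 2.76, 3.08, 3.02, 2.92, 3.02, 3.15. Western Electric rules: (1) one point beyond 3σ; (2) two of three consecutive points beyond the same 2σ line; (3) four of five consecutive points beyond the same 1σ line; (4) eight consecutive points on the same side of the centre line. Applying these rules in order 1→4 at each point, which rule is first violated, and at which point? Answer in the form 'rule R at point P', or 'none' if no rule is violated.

Zone of each point (C = within 1σ̂, B = 1σ̂–2σ̂, A = 2σ̂–3σ̂, * = beyond 3σ̂; sign = side of CL): 1:+B, 2:+C, 3:-B, 4:-C, 5:+C, 6:+C, 7:+C, 8:-C, 9:-C, 10:-C, 11:-*, 12:+C, 13:-C, 14:-B, 15:-C, 16:+B
Rule 1 (one point beyond the 3σ limits) is satisfied at point 11.

rule 1 at point 11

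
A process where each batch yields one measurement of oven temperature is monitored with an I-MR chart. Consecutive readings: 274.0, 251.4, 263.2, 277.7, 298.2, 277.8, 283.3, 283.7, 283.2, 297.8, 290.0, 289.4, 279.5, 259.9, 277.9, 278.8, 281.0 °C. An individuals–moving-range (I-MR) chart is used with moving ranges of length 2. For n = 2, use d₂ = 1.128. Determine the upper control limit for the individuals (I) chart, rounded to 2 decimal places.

X̄ = (274.0 + 251.4 + 263.2 + 277.7 + 298.2 + 277.8 + 283.3 + 283.7 + 283.2 + 297.8 + 290.0 + 289.4 + 279.5 + 259.9 + 277.9 + 278.8 + 281.0) / 17 = 279.2235
Moving ranges: 22.6, 11.8, 14.5, 20.5, 20.4, 5.5, 0.4, 0.5, 14.6, 7.8, 0.6, 9.9, 19.6, 18.0, 0.9, 2.2; M̄R̄ = 169.8000 / 16 = 10.6125
UCL = X̄ + 3·M̄R̄/d₂ = 279.2235 + 3 × 10.6125 / 1.128 = 307.4483

307.45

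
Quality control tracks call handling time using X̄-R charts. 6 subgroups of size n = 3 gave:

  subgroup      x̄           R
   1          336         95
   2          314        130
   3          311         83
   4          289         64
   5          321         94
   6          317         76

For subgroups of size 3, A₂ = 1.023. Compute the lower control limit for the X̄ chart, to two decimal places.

222.26

X̄̄ = (336 + 314 + 311 + 289 + 321 + 317) / 6 = 1888.0000 / 6 = 314.6667
R̄ = (95 + 130 + 83 + 64 + 94 + 76) / 6 = 542.0000 / 6 = 90.3333
LCL = X̄̄ − A₂·R̄ = 314.6667 − 1.023 × 90.3333 = 222.2557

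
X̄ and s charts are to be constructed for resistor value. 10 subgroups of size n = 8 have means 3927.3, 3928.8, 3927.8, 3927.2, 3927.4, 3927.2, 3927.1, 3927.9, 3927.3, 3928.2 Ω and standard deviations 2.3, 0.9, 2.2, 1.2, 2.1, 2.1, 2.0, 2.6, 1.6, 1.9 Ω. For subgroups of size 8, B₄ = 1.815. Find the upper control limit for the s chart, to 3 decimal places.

s̄ = (2.3 + 0.9 + 2.2 + 1.2 + 2.1 + 2.1 + 2.0 + 2.6 + 1.6 + 1.9) / 10 = 1.8900
UCL_s = B₄·s̄ = 1.815 × 1.8900 = 3.4303

3.430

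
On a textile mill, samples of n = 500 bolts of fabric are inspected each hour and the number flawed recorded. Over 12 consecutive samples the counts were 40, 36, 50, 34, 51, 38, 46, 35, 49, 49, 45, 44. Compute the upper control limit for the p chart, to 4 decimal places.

0.1238

p̄ = Σdᵢ / (k·n) = 517 / (12 × 500) = 0.08617
UCL = p̄ + 3·√(p̄(1−p̄)/n) = 0.08617 + 3 × √(0.08617×0.91383/500) = 0.08617 + 3 × 0.01255 = 0.12381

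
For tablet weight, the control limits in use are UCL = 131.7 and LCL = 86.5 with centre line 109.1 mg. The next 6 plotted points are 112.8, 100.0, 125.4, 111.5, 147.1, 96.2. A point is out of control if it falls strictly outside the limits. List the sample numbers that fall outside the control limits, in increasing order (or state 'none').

5

Compare each point to [86.5, 131.7]: sample 5 = 147.1 > UCL.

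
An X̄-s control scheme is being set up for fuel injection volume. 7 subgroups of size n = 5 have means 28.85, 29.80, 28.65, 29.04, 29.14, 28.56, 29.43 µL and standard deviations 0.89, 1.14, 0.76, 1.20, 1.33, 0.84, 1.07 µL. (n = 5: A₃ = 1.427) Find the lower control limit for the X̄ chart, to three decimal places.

27.593

X̄̄ = (28.85 + 29.80 + 28.65 + 29.04 + 29.14 + 28.56 + 29.43) / 7 = 29.0671
s̄ = (0.89 + 1.14 + 0.76 + 1.20 + 1.33 + 0.84 + 1.07) / 7 = 1.0329
LCL = X̄̄ − A₃·s̄ = 29.0671 − 1.427 × 1.0329 = 27.5933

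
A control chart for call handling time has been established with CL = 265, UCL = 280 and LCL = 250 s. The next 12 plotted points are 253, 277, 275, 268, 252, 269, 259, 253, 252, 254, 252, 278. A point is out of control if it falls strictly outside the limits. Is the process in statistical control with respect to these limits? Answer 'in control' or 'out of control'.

in control

All 12 points lie within [250, 280].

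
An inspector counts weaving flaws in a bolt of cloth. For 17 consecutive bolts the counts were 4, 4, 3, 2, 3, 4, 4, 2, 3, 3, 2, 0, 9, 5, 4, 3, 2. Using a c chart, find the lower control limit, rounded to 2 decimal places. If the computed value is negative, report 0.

0.00

c̄ = (4 + 4 + 3 + 2 + 3 + 4 + 4 + 2 + 3 + 3 + 2 + 0 + 9 + 5 + 4 + 3 + 2) / 17 = 57 / 17 = 3.3529
LCL = c̄ − 3√c̄ = 3.3529 − 3 × 1.8311 = -2.1404 → 0 (cannot be negative)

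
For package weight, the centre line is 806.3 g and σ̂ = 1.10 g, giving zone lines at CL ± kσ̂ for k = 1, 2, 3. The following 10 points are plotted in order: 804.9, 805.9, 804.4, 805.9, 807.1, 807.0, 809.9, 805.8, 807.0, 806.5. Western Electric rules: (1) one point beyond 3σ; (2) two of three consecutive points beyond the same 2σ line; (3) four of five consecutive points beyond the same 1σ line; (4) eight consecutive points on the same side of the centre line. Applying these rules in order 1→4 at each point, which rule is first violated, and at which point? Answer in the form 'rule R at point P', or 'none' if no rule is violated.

Zone of each point (C = within 1σ̂, B = 1σ̂–2σ̂, A = 2σ̂–3σ̂, * = beyond 3σ̂; sign = side of CL): 1:-B, 2:-C, 3:-B, 4:-C, 5:+C, 6:+C, 7:+*, 8:-C, 9:+C, 10:+C
Rule 1 (one point beyond the 3σ limits) is satisfied at point 7.

rule 1 at point 7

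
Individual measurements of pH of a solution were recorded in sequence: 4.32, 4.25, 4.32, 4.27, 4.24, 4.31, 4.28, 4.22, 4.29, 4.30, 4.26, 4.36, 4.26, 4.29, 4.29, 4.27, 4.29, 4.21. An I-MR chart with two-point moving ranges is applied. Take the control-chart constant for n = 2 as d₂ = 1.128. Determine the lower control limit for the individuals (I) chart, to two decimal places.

X̄ = (4.32 + 4.25 + 4.32 + 4.27 + 4.24 + 4.31 + 4.28 + 4.22 + 4.29 + 4.30 + 4.26 + 4.36 + 4.26 + 4.29 + 4.29 + 4.27 + 4.29 + 4.21) / 18 = 4.2794
Moving ranges: 0.07, 0.07, 0.05, 0.03, 0.07, 0.03, 0.06, 0.07, 0.01, 0.04, 0.10, 0.10, 0.03, 0.00, 0.02, 0.02, 0.08; M̄R̄ = 0.8500 / 17 = 0.0500
LCL = X̄ − 3·M̄R̄/d₂ = 4.2794 − 3 × 0.0500 / 1.128 = 4.1465

4.15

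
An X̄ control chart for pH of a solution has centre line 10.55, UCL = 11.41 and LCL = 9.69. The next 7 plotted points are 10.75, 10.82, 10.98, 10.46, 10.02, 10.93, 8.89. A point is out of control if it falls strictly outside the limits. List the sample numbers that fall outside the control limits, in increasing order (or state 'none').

Compare each point to [9.69, 11.41]: sample 7 = 8.89 < LCL.

7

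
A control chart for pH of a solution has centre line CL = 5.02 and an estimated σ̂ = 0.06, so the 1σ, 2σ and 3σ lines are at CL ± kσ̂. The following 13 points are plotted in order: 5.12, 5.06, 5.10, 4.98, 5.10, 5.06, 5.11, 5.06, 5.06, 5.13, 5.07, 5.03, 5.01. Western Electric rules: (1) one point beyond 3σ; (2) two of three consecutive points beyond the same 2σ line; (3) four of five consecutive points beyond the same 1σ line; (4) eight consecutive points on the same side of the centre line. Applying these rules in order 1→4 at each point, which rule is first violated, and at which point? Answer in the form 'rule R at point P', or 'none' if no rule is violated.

Zone of each point (C = within 1σ̂, B = 1σ̂–2σ̂, A = 2σ̂–3σ̂, * = beyond 3σ̂; sign = side of CL): 1:+B, 2:+C, 3:+B, 4:-C, 5:+B, 6:+C, 7:+B, 8:+C, 9:+C, 10:+B, 11:+C, 12:+C, 13:-C
Rule 4 (eight consecutive points on the same side of the centre line) is satisfied at point 12.

rule 4 at point 12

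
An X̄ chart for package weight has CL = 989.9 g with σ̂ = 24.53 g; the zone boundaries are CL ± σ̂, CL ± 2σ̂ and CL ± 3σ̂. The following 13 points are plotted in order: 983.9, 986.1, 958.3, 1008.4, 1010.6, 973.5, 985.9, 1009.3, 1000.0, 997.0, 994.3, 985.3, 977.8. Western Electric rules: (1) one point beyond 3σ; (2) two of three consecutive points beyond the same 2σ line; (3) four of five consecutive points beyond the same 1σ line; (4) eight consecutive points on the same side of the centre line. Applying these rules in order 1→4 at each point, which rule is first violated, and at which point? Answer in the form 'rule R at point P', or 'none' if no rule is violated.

Zone of each point (C = within 1σ̂, B = 1σ̂–2σ̂, A = 2σ̂–3σ̂, * = beyond 3σ̂; sign = side of CL): 1:-C, 2:-C, 3:-B, 4:+C, 5:+C, 6:-C, 7:-C, 8:+C, 9:+C, 10:+C, 11:+C, 12:-C, 13:-C
No rule fires across all 13 points.

none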